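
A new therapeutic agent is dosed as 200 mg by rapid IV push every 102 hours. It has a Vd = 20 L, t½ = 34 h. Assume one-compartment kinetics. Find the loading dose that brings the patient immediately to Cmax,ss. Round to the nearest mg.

229 mg

f = (1/2)^(102/34) ≈ 0.125000; accumulation ratio R = 1/(1−f) ≈ 1.14286.
Loading dose to hit Cmax,ss on first dose: D_load = D_maint·R ≈ 200 × 1.14286 ≈ 228.57 mg.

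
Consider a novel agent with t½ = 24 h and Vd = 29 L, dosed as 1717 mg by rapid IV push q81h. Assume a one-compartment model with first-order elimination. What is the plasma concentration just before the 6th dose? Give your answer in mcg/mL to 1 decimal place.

f = (1/2)^(τ/t½) = (1/2)^(81/24) ≈ 0.0964.
C₀ = D/Vd = 1717/29 ≈ 59.207 mcg/mL.
Before the 6th dose, 5 doses have been given. Superposition: Cmin = C₀·(f + f² + … + f^5).
≈ 59.207 × (0.0964 + 0.0093 + 0.0009 + 0.0001 + 0.0000) ≈ 59.207 × 0.1067 ≈ 6.317 mcg/mL.

6.3 mcg/mL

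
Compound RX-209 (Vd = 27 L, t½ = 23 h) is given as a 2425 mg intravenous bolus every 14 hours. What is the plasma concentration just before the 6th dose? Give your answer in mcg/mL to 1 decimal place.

150.4 mcg/mL

f = (1/2)^(τ/t½) = (1/2)^(14/23) ≈ 0.6558.
C₀ = D/Vd = 2425/27 ≈ 89.815 mcg/mL.
Before the 6th dose, 5 doses have been given. Superposition: Cmin = C₀·(f + f² + … + f^5).
≈ 89.815 × (0.6558 + 0.4301 + 0.2820 + 0.1850 + 0.1213) ≈ 89.815 × 1.6742 ≈ 150.368 mcg/mL.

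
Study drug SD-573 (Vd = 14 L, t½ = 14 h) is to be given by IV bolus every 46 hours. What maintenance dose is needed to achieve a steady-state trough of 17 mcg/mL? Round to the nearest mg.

2083 mg

τ/t½ = 46/14 ≈ 3.2857, so f = (1/2)^(46/14) ≈ 0.102542.
Cmin,ss = (D/Vd)·f/(1−f), so D = Cmin,ss·Vd·(1−f)/f.
D = 17 × 14 × (1−f)/f ≈ 17 × 14 × 8.75210 ≈ 2083.00 mg.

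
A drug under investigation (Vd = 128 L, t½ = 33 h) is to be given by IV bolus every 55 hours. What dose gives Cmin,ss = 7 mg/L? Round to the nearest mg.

1949 mg

τ/t½ = 55/33 ≈ 1.6667, so f = (1/2)^(55/33) ≈ 0.314980.
Cmin,ss = (D/Vd)·f/(1−f), so D = Cmin,ss·Vd·(1−f)/f.
D = 7 × 128 × (1−f)/f ≈ 7 × 128 × 2.17480 ≈ 1948.62 mg.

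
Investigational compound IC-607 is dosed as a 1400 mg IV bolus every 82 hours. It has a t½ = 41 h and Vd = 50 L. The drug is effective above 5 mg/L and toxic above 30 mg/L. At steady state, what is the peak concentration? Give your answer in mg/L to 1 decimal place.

The dosing interval is 2 half-lives, so f = 2^(−2) = 0.25.
Accumulation ratio R = 1/(1 − f) = 1/0.75 = 4/3.
Single-dose peak C₀ = D/Vd = 1400/50 = 28 mg/L.
Steady-state peak Cmax,ss = C₀·R = 28 × 4/3 ≈ 37.333 mg/L.
Peak 37.3 mg/L vs MTC 30 mg/L: exceeds toxic threshold.

37.3 mg/L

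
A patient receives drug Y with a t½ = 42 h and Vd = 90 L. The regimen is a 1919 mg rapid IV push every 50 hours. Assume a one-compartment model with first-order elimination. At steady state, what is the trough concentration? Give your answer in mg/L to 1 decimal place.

τ/t½ = 50/42 ≈ 1.1905, so fraction remaining f = (1/2)^(50/42) ≈ 0.4382.
Accumulation ratio R = 1/(1 − f) ≈ 1/0.5618 ≈ 1.7800.
Single-dose peak C₀ = D/Vd = 1919/90 ≈ 21.322 mg/L.
Steady-state peak Cmax,ss = C₀·R ≈ 21.322 × 1.7800 ≈ 37.953 mg/L.
Steady-state trough Cmin,ss = Cmax,ss·f ≈ 37.953 × 0.4382 ≈ 16.631 mg/L.

16.6 mg/L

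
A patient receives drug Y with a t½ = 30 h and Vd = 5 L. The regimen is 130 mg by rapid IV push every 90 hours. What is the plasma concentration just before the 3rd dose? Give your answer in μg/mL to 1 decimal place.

f = (1/2)^(τ/t½) = (1/2)^(90/30) ≈ 0.1250.
C₀ = D/Vd = 130/5 ≈ 26.000 μg/mL.
Before the 3rd dose, 2 doses have been given. Superposition: Cmin = C₀·(f + f²).
≈ 26.000 × (0.1250 + 0.0156) ≈ 26.000 × 0.1406 ≈ 3.656 μg/mL.

3.7 μg/mL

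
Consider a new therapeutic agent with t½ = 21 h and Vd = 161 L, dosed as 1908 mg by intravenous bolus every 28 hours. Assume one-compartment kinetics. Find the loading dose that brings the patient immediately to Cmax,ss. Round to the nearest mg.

3163 mg

f = (1/2)^(28/21) ≈ 0.396850; accumulation ratio R = 1/(1−f) ≈ 1.65796.
Loading dose to hit Cmax,ss on first dose: D_load = D_maint·R ≈ 1908 × 1.65796 ≈ 3163.39 mg.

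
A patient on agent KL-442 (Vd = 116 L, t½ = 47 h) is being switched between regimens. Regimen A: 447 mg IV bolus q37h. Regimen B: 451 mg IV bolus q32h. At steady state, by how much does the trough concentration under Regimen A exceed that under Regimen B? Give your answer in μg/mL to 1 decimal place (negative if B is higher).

-1.1 μg/mL

Regimen A: f = (1/2)^(37/47) ≈ 0.5795; Cmin,ss = (447/116)·f/(1−f) ≈ 5.311 μg/mL.
Regimen B: f = (1/2)^(32/47) ≈ 0.6238; Cmin,ss = (451/116)·f/(1−f) ≈ 6.447 μg/mL.
Difference ≈ 5.311 − 6.447 ≈ -1.136 μg/mL.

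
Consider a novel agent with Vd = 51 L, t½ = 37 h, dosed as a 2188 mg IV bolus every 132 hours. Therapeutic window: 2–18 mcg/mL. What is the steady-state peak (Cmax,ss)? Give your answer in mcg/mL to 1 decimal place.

46.9 mcg/mL

τ/t½ = 132/37 ≈ 3.5676, so fraction remaining f = (1/2)^(132/37) ≈ 0.0843.
Accumulation ratio R = 1/(1 − f) ≈ 1/0.9157 ≈ 1.0921.
Each bolus raises the concentration by D/Vd = 2188/51 ≈ 42.902 mcg/mL.
Steady-state peak Cmax,ss = C₀·R ≈ 42.902 × 1.0921 ≈ 46.853 mcg/mL.
Peak 46.9 mcg/mL vs MTC 18 mcg/mL: exceeds toxic threshold.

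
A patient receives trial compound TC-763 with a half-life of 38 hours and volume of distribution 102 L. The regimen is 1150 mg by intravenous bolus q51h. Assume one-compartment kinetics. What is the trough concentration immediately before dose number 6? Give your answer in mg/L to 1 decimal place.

7.3 mg/L

f = (1/2)^(τ/t½) = (1/2)^(51/38) ≈ 0.3944.
C₀ = D/Vd = 1150/102 ≈ 11.275 mg/L.
Before the 6th dose, 5 doses have been given. Superposition: Cmin = C₀·(f + f² + … + f^5).
≈ 11.275 × (0.3944 + 0.1556 + 0.0613 + 0.0242 + 0.0095) ≈ 11.275 × 0.6450 ≈ 7.272 mg/L.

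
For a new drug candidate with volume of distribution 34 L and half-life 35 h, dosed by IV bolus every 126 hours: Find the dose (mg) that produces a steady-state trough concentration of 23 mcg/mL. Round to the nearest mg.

8700 mg

τ/t½ = 126/35 ≈ 3.6, so f = (1/2)^(126/35) ≈ 0.082469.
Cmin,ss = (D/Vd)·f/(1−f), so D = Cmin,ss·Vd·(1−f)/f.
D = 23 × 34 × (1−f)/f ≈ 23 × 34 × 11.12577 ≈ 8700.35 mg.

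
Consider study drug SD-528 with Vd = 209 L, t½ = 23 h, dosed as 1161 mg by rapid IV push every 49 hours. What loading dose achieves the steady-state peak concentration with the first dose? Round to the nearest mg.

1505 mg

f = (1/2)^(49/23) ≈ 0.228389; accumulation ratio R = 1/(1−f) ≈ 1.29599.
Loading dose to hit Cmax,ss on first dose: D_load = D_maint·R ≈ 1161 × 1.29599 ≈ 1504.64 mg.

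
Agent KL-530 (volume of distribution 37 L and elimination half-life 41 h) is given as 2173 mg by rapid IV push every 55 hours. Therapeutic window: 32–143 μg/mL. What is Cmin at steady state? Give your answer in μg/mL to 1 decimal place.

τ/t½ = 55/41 ≈ 1.3415, so fraction remaining f = (1/2)^(55/41) ≈ 0.3946.
Each bolus raises the concentration by D/Vd = 2173/37 ≈ 58.730 μg/mL.
Steady-state trough Cmin,ss = C₀·f/(1−f) ≈ 58.730 × 0.3946/0.6054 ≈ 38.280 μg/mL.
Trough 38.3 μg/mL vs MEC 32 μg/mL: adequate.

38.3 μg/mL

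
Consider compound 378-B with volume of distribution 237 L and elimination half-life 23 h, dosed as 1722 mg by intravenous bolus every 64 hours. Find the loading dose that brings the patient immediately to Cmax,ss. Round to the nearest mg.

2015 mg

f = (1/2)^(64/23) ≈ 0.145329; accumulation ratio R = 1/(1−f) ≈ 1.17004.
Loading dose to hit Cmax,ss on first dose: D_load = D_maint·R ≈ 1722 × 1.17004 ≈ 2014.81 mg.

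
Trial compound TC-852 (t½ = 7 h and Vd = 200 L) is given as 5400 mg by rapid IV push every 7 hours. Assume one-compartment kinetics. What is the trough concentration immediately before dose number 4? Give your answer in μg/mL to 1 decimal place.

f = (1/2)^(τ/t½) = (1/2)^(7/7) ≈ 0.5000.
C₀ = D/Vd = 5400/200 ≈ 27.000 μg/mL.
Before the 4th dose, 3 doses have been given. Superposition: Cmin = C₀·(f + f² + … + f^3).
≈ 27.000 × (0.5000 + 0.2500 + 0.1250) ≈ 27.000 × 0.8750 ≈ 23.625 μg/mL.

23.6 μg/mL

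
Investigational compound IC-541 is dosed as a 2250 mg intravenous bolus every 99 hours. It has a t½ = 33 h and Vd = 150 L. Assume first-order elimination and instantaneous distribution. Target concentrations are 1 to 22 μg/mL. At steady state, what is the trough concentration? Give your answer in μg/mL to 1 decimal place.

2.1 μg/mL

τ = 99 h = 3 half-lives, so f = (1/2)^3 = 0.125.
At steady state, R = 1/(1 − 0.125) = 8/7.
Single-dose peak C₀ = D/Vd = 2250/150 = 15 μg/mL.
Steady-state peak Cmax,ss = C₀·R = 15 × 8/7 ≈ 17.143 μg/mL.
Steady-state trough Cmin,ss = Cmax,ss·f ≈ 17.143 × 0.125 ≈ 2.143 μg/mL.
Trough 2.1 μg/mL vs MEC 1 μg/mL: adequate.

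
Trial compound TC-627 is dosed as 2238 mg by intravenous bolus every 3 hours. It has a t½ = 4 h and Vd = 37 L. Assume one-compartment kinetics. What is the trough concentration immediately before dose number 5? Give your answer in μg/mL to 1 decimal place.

f = (1/2)^(τ/t½) = (1/2)^(3/4) ≈ 0.5946.
C₀ = D/Vd = 2238/37 ≈ 60.486 μg/mL.
Before the 5th dose, 4 doses have been given. Superposition: Cmin = C₀·(f + f² + … + f^4).
≈ 60.486 × (0.5946 + 0.3535 + 0.2102 + 0.1250) ≈ 60.486 × 1.2833 ≈ 77.622 μg/mL.

77.6 μg/mL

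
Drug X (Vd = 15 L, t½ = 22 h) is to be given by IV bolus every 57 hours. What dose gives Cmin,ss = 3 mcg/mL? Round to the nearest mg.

τ/t½ = 57/22 ≈ 2.5909, so f = (1/2)^(57/22) ≈ 0.165981.
Cmin,ss = (D/Vd)·f/(1−f), so D = Cmin,ss·Vd·(1−f)/f.
D = 3 × 15 × (1−f)/f ≈ 3 × 15 × 5.02479 ≈ 226.12 mg.

226 mg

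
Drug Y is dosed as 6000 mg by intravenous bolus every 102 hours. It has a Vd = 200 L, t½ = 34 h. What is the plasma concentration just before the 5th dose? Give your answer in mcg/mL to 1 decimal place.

f = (1/2)^(τ/t½) = (1/2)^(102/34) ≈ 0.1250.
C₀ = D/Vd = 6000/200 ≈ 30.000 mcg/mL.
Before the 5th dose, 4 doses have been given. Superposition: Cmin = C₀·(f + f² + … + f^4).
≈ 30.000 × (0.1250 + 0.0156 + 0.0020 + 0.0002) ≈ 30.000 × 0.1428 ≈ 4.284 mcg/mL.

4.3 mcg/mL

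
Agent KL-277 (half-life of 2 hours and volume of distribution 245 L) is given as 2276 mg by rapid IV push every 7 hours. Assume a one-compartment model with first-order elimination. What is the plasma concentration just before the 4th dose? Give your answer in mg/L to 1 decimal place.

0.9 mg/L

f = (1/2)^(τ/t½) = (1/2)^(7/2) ≈ 0.0884.
C₀ = D/Vd = 2276/245 ≈ 9.290 mg/L.
Before the 4th dose, 3 doses have been given. Superposition: Cmin = C₀·(f + f² + … + f^3).
≈ 9.290 × (0.0884 + 0.0078 + 0.0007) ≈ 9.290 × 0.0969 ≈ 0.900 mg/L.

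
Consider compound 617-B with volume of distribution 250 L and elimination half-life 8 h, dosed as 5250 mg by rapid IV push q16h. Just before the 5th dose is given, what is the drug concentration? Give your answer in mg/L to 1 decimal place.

f = (1/2)^(τ/t½) = (1/2)^(16/8) ≈ 0.2500.
C₀ = D/Vd = 5250/250 ≈ 21.000 mg/L.
Before the 5th dose, 4 doses have been given. Superposition: Cmin = C₀·(f + f² + … + f^4).
≈ 21.000 × (0.2500 + 0.0625 + 0.0156 + 0.0039) ≈ 21.000 × 0.3320 ≈ 6.972 mg/L.

7.0 mg/L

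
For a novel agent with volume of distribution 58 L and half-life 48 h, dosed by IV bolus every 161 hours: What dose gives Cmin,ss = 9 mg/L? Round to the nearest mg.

τ/t½ = 161/48 ≈ 3.3542, so f = (1/2)^(161/48) ≈ 0.097790.
Cmin,ss = (D/Vd)·f/(1−f), so D = Cmin,ss·Vd·(1−f)/f.
D = 9 × 58 × (1−f)/f ≈ 9 × 58 × 9.22599 ≈ 4815.97 mg.

4816 mg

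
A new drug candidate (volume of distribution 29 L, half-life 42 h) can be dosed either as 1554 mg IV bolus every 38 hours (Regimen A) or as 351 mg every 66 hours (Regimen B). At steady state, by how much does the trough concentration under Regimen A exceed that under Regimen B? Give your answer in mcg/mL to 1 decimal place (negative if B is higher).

55.3 mcg/mL

Regimen A: f = (1/2)^(38/42) ≈ 0.5341; Cmin,ss = (1554/29)·f/(1−f) ≈ 61.430 mcg/mL.
Regimen B: f = (1/2)^(66/42) ≈ 0.3365; Cmin,ss = (351/29)·f/(1−f) ≈ 6.138 mcg/mL.
Difference ≈ 61.430 − 6.138 ≈ 55.292 mcg/mL.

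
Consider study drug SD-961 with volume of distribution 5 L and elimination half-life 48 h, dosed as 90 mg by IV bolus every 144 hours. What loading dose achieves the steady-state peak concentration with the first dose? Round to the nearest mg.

f = (1/2)^(144/48) ≈ 0.125000; accumulation ratio R = 1/(1−f) ≈ 1.14286.
Loading dose to hit Cmax,ss on first dose: D_load = D_maint·R ≈ 90 × 1.14286 ≈ 102.86 mg.

103 mg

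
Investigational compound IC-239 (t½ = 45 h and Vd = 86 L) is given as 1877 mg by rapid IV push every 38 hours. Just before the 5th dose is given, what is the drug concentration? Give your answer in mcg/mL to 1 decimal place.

f = (1/2)^(τ/t½) = (1/2)^(38/45) ≈ 0.5569.
C₀ = D/Vd = 1877/86 ≈ 21.826 mcg/mL.
Before the 5th dose, 4 doses have been given. Superposition: Cmin = C₀·(f + f² + … + f^4).
≈ 21.826 × (0.5569 + 0.3101 + 0.1727 + 0.0962) ≈ 21.826 × 1.1359 ≈ 24.792 mcg/mL.

24.8 mcg/mL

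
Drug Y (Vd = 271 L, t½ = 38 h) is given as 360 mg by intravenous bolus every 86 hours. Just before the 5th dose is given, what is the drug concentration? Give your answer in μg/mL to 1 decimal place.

f = (1/2)^(τ/t½) = (1/2)^(86/38) ≈ 0.2083.
C₀ = D/Vd = 360/271 ≈ 1.328 μg/mL.
Before the 5th dose, 4 doses have been given. Superposition: Cmin = C₀·(f + f² + … + f^4).
≈ 1.328 × (0.2083 + 0.0434 + 0.0090 + 0.0019) ≈ 1.328 × 0.2626 ≈ 0.349 μg/mL.

0.3 μg/mL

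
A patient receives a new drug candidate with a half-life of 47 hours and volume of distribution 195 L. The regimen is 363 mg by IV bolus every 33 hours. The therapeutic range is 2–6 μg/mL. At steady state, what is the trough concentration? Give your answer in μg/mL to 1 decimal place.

3.0 μg/mL

τ/t½ = 33/47 ≈ 0.70213, so fraction remaining f = (1/2)^(33/47) ≈ 0.6147.
At steady state, accumulation factor R = 1/(1 − e^(−kτ)) ≈ 2.5954.
Single-dose peak C₀ = D/Vd = 363/195 ≈ 1.862 μg/mL.
Steady-state peak Cmax,ss = C₀·R ≈ 1.862 × 2.5954 ≈ 4.833 μg/mL.
Steady-state trough Cmin,ss = Cmax,ss·f ≈ 4.833 × 0.6147 ≈ 2.971 μg/mL.
Trough 3.0 μg/mL vs MEC 2 μg/mL: adequate.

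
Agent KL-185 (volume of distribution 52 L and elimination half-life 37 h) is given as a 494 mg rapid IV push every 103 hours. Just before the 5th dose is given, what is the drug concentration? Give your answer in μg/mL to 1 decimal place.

f = (1/2)^(τ/t½) = (1/2)^(103/37) ≈ 0.1452.
C₀ = D/Vd = 494/52 ≈ 9.500 μg/mL.
Before the 5th dose, 4 doses have been given. Superposition: Cmin = C₀·(f + f² + … + f^4).
≈ 9.500 × (0.1452 + 0.0211 + 0.0031 + 0.0004) ≈ 9.500 × 0.1698 ≈ 1.613 μg/mL.

1.6 μg/mL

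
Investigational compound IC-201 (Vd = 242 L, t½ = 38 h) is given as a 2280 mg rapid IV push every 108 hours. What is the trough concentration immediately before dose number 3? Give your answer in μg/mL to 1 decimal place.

f = (1/2)^(τ/t½) = (1/2)^(108/38) ≈ 0.1395.
C₀ = D/Vd = 2280/242 ≈ 9.421 μg/mL.
Before the 3rd dose, 2 doses have been given. Superposition: Cmin = C₀·(f + f²).
≈ 9.421 × (0.1395 + 0.0195) ≈ 9.421 × 0.1590 ≈ 1.498 μg/mL.

1.5 μg/mL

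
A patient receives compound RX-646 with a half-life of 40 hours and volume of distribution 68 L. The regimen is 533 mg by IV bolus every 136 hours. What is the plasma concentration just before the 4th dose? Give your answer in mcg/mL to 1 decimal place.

f = (1/2)^(τ/t½) = (1/2)^(136/40) ≈ 0.0947.
C₀ = D/Vd = 533/68 ≈ 7.838 mcg/mL.
Before the 4th dose, 3 doses have been given. Superposition: Cmin = C₀·(f + f² + … + f^3).
≈ 7.838 × (0.0947 + 0.0090 + 0.0008) ≈ 7.838 × 0.1045 ≈ 0.819 mcg/mL.

0.8 mcg/mL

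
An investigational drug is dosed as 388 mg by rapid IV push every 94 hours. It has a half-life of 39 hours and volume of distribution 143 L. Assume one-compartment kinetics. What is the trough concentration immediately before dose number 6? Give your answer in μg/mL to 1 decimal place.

0.6 μg/mL

f = (1/2)^(τ/t½) = (1/2)^(94/39) ≈ 0.1881.
C₀ = D/Vd = 388/143 ≈ 2.713 μg/mL.
Before the 6th dose, 5 doses have been given. Superposition: Cmin = C₀·(f + f² + … + f^5).
≈ 2.713 × (0.1881 + 0.0354 + 0.0067 + 0.0013 + 0.0002) ≈ 2.713 × 0.2317 ≈ 0.629 μg/mL.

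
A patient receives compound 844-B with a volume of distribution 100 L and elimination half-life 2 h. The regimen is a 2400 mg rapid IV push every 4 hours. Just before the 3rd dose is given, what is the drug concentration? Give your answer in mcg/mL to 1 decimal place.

7.5 mcg/mL

f = (1/2)^(τ/t½) = (1/2)^(4/2) ≈ 0.2500.
C₀ = D/Vd = 2400/100 ≈ 24.000 mcg/mL.
Before the 3rd dose, 2 doses have been given. Superposition: Cmin = C₀·(f + f²).
≈ 24.000 × (0.2500 + 0.0625) ≈ 24.000 × 0.3125 ≈ 7.500 mcg/mL.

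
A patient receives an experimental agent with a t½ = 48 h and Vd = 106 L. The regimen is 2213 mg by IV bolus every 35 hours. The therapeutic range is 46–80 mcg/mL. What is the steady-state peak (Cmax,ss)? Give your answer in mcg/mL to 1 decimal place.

Over one 35-h interval, 35/48 ≈ 0.72917 half-lives elapse, leaving f ≈ 0.6033 of each dose.
At steady state, accumulation factor R = 1/(1 − e^(−kτ)) ≈ 2.5208.
Single-dose peak C₀ = D/Vd = 2213/106 ≈ 20.877 mcg/mL.
Steady-state peak Cmax,ss = C₀·R ≈ 20.877 × 2.5208 ≈ 52.627 mcg/mL.
Peak 52.6 mcg/mL vs MTC 80 mcg/mL: below toxic threshold.

52.6 mcg/mL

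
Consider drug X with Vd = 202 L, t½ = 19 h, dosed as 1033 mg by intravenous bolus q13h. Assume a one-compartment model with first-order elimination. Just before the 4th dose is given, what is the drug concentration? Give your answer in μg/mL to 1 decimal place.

f = (1/2)^(τ/t½) = (1/2)^(13/19) ≈ 0.6223.
C₀ = D/Vd = 1033/202 ≈ 5.114 μg/mL.
Before the 4th dose, 3 doses have been given. Superposition: Cmin = C₀·(f + f² + … + f^3).
≈ 5.114 × (0.6223 + 0.3873 + 0.2410) ≈ 5.114 × 1.2506 ≈ 6.396 μg/mL.

6.4 μg/mL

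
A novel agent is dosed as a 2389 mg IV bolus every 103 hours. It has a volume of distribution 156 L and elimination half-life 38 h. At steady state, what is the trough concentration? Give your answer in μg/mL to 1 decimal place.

2.8 μg/mL

k = ln2/t½ = ln2/38 ≈ 0.018241 h⁻¹; fraction remaining f = e^(−kτ) = e^(−0.018241×103) ≈ 0.1528.
Accumulation ratio R = 1/(1 − f) ≈ 1/0.8472 ≈ 1.1804.
Each bolus raises the concentration by D/Vd = 2389/156 ≈ 15.314 μg/mL.
Steady-state peak Cmax,ss = C₀·R ≈ 15.314 × 1.1804 ≈ 18.077 μg/mL.
One interval later, Cmin,ss = Cmax,ss·e^(−kτ) ≈ 18.077 × 0.1528 ≈ 2.762 μg/mL.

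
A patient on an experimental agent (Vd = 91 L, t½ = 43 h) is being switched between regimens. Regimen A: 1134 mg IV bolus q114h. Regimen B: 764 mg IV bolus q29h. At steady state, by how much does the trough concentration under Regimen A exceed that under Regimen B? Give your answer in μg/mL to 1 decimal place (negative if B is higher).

Regimen A: f = (1/2)^(114/43) ≈ 0.1592; Cmin,ss = (1134/91)·f/(1−f) ≈ 2.360 μg/mL.
Regimen B: f = (1/2)^(29/43) ≈ 0.6266; Cmin,ss = (764/91)·f/(1−f) ≈ 14.089 μg/mL.
Difference ≈ 2.360 − 14.089 ≈ -11.729 μg/mL.

-11.7 μg/mL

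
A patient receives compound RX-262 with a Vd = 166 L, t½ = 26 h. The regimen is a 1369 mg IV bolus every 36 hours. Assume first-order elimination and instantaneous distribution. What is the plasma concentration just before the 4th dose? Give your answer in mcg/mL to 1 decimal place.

f = (1/2)^(τ/t½) = (1/2)^(36/26) ≈ 0.3830.
C₀ = D/Vd = 1369/166 ≈ 8.247 mcg/mL.
Before the 4th dose, 3 doses have been given. Superposition: Cmin = C₀·(f + f² + … + f^3).
≈ 8.247 × (0.3830 + 0.1467 + 0.0562) ≈ 8.247 × 0.5859 ≈ 4.832 mcg/mL.

4.8 mcg/mL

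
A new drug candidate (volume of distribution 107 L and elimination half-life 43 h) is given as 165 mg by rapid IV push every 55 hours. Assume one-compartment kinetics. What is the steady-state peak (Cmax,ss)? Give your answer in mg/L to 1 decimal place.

2.6 mg/L

k = ln2/t½ = ln2/43 ≈ 0.016120 h⁻¹; fraction remaining f = e^(−kτ) = e^(−0.016120×55) ≈ 0.4121.
Accumulation ratio R = 1/(1 − f) ≈ 1/0.5879 ≈ 1.7010.
Single-dose peak C₀ = D/Vd = 165/107 ≈ 1.542 mg/L.
Cmax,ss = C₀/(1 − f) ≈ 1.542/0.5879 ≈ 2.623 mg/L.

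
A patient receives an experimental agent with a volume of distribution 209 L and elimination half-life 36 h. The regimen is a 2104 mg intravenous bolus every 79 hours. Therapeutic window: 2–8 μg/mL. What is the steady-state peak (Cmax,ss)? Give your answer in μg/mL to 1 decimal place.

τ/t½ = 79/36 ≈ 2.1944, so fraction remaining f = (1/2)^(79/36) ≈ 0.2185.
Accumulation ratio R = 1/(1 − f) ≈ 1/0.7815 ≈ 1.2796.
Single-dose peak C₀ = D/Vd = 2104/209 ≈ 10.067 μg/mL.
Steady-state peak Cmax,ss = C₀·R ≈ 10.067 × 1.2796 ≈ 12.882 μg/mL.
Peak 12.9 μg/mL vs MTC 8 μg/mL: exceeds toxic threshold.

12.9 μg/mL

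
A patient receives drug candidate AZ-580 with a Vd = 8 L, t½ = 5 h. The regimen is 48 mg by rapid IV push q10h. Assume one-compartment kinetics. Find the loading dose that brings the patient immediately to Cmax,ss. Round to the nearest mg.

64 mg

f = (1/2)^(10/5) ≈ 0.250000; accumulation ratio R = 1/(1−f) ≈ 1.33333.
Loading dose to hit Cmax,ss on first dose: D_load = D_maint·R ≈ 48 × 1.33333 ≈ 64.00 mg.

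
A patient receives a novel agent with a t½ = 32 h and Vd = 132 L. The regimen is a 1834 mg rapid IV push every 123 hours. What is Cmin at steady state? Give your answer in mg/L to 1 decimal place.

1.0 mg/L

Over one 123-h interval, 123/32 ≈ 3.8438 half-lives elapse, leaving f ≈ 0.0696 of each dose.
At steady state, accumulation factor R = 1/(1 − e^(−kτ)) ≈ 1.0748.
Each bolus raises the concentration by D/Vd = 1834/132 ≈ 13.894 mg/L.
Cmax,ss = C₀/(1 − f) ≈ 13.894/0.9304 ≈ 14.933 mg/L.
One interval later, Cmin,ss = Cmax,ss·e^(−kτ) ≈ 14.933 × 0.0696 ≈ 1.039 mg/L.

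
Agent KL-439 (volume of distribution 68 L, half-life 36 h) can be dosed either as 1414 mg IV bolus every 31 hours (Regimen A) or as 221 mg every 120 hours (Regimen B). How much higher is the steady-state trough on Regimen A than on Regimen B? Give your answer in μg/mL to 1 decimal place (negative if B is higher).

Regimen A: f = (1/2)^(31/36) ≈ 0.5505; Cmin,ss = (1414/68)·f/(1−f) ≈ 25.466 μg/mL.
Regimen B: f = (1/2)^(120/36) ≈ 0.0992; Cmin,ss = (221/68)·f/(1−f) ≈ 0.358 μg/mL.
Difference ≈ 25.466 − 0.358 ≈ 25.108 μg/mL.

25.1 μg/mL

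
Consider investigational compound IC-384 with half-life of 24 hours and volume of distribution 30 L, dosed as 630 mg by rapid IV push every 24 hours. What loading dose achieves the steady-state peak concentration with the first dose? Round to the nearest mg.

f = (1/2)^(24/24) ≈ 0.500000; accumulation ratio R = 1/(1−f) ≈ 2.00000.
Loading dose to hit Cmax,ss on first dose: D_load = D_maint·R ≈ 630 × 2.00000 ≈ 1260.00 mg.

1260 mg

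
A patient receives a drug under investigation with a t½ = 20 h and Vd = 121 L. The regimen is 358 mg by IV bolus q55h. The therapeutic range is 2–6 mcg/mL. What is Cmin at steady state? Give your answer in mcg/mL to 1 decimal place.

0.5 mcg/mL

k = ln2/t½ = ln2/20 ≈ 0.034657 h⁻¹; fraction remaining f = e^(−kτ) = e^(−0.034657×55) ≈ 0.1487.
Single-dose peak C₀ = D/Vd = 358/121 ≈ 2.959 mcg/mL.
Steady-state trough Cmin,ss = C₀·f/(1−f) ≈ 2.959 × 0.1487/0.8513 ≈ 0.517 mcg/mL.
Trough 0.5 mcg/mL vs MEC 2 mcg/mL: subtherapeutic.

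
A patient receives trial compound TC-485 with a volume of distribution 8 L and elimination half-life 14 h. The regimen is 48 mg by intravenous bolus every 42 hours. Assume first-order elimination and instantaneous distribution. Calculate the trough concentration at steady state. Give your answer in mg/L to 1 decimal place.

0.9 mg/L

τ = 42 h = 3 half-lives, so f = (1/2)^3 = 0.125.
At steady state, R = 1/(1 − 0.125) = 8/7.
Single-dose peak C₀ = D/Vd = 48/8 = 6 mg/L.
Steady-state peak Cmax,ss = C₀·R = 6 × 8/7 ≈ 6.857 mg/L.
Steady-state trough Cmin,ss = Cmax,ss·f ≈ 6.857 × 0.125 ≈ 0.857 mg/L.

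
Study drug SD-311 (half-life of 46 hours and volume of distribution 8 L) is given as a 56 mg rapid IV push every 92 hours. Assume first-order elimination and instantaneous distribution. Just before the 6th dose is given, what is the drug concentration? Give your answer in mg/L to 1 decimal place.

f = (1/2)^(τ/t½) = (1/2)^(92/46) ≈ 0.2500.
C₀ = D/Vd = 56/8 ≈ 7.000 mg/L.
Before the 6th dose, 5 doses have been given. Superposition: Cmin = C₀·(f + f² + … + f^5).
≈ 7.000 × (0.2500 + 0.0625 + 0.0156 + 0.0039 + 0.0010) ≈ 7.000 × 0.3330 ≈ 2.331 mg/L.

2.3 mg/L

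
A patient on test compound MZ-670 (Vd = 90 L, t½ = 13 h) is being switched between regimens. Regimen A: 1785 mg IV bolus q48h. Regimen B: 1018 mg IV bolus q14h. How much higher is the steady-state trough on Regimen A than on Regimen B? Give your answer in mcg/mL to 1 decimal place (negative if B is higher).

Regimen A: f = (1/2)^(48/13) ≈ 0.0774; Cmin,ss = (1785/90)·f/(1−f) ≈ 1.664 mcg/mL.
Regimen B: f = (1/2)^(14/13) ≈ 0.4740; Cmin,ss = (1018/90)·f/(1−f) ≈ 10.193 mcg/mL.
Difference ≈ 1.664 − 10.193 ≈ -8.529 mcg/mL.

-8.5 mcg/mL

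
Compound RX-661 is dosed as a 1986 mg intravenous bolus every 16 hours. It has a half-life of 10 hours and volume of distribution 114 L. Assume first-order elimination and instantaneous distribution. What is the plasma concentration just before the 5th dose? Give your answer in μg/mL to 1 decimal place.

f = (1/2)^(τ/t½) = (1/2)^(16/10) ≈ 0.3299.
C₀ = D/Vd = 1986/114 ≈ 17.421 μg/mL.
Before the 5th dose, 4 doses have been given. Superposition: Cmin = C₀·(f + f² + … + f^4).
≈ 17.421 × (0.3299 + 0.1088 + 0.0359 + 0.0118) ≈ 17.421 × 0.4864 ≈ 8.474 μg/mL.

8.5 μg/mL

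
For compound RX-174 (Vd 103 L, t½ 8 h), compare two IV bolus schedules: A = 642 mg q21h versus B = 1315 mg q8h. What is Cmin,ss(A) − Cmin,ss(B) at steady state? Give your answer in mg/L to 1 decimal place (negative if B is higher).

-11.6 mg/L

Regimen A: f = (1/2)^(21/8) ≈ 0.1621; Cmin,ss = (642/103)·f/(1−f) ≈ 1.206 mg/L.
Regimen B: f = (1/2)^(8/8) ≈ 0.5000; Cmin,ss = (1315/103)·f/(1−f) ≈ 12.767 mg/L.
Difference ≈ 1.206 − 12.767 ≈ -11.561 mg/L.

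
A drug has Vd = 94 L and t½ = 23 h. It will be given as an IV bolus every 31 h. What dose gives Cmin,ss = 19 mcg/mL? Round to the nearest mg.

2760 mg

τ/t½ = 31/23 ≈ 1.3478, so f = (1/2)^(31/23) ≈ 0.392884.
Cmin,ss = (D/Vd)·f/(1−f), so D = Cmin,ss·Vd·(1−f)/f.
D = 19 × 94 × (1−f)/f ≈ 19 × 94 × 1.54528 ≈ 2759.87 mg.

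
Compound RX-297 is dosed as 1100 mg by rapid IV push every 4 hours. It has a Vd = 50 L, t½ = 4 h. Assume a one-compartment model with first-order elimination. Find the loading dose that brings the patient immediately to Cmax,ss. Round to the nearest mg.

2200 mg

f = (1/2)^(4/4) ≈ 0.500000; accumulation ratio R = 1/(1−f) ≈ 2.00000.
Loading dose to hit Cmax,ss on first dose: D_load = D_maint·R ≈ 1100 × 2.00000 ≈ 2200.00 mg.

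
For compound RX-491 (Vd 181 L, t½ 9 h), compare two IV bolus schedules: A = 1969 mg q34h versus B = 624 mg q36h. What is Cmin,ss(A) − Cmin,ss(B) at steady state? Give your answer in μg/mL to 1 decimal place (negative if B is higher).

0.6 μg/mL

Regimen A: f = (1/2)^(34/9) ≈ 0.0729; Cmin,ss = (1969/181)·f/(1−f) ≈ 0.855 μg/mL.
Regimen B: f = (1/2)^(36/9) ≈ 0.0625; Cmin,ss = (624/181)·f/(1−f) ≈ 0.230 μg/mL.
Difference ≈ 0.855 − 0.230 ≈ 0.625 μg/mL.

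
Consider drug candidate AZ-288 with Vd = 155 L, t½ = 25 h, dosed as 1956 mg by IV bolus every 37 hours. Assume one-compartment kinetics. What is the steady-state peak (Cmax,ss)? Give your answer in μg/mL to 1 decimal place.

19.7 μg/mL

τ/t½ = 37/25 ≈ 1.48, so fraction remaining f = (1/2)^(37/25) ≈ 0.3585.
At steady state, accumulation factor R = 1/(1 − e^(−kτ)) ≈ 1.5588.
Single-dose peak C₀ = D/Vd = 1956/155 ≈ 12.619 μg/mL.
Cmax,ss = C₀/(1 − f) ≈ 12.619/0.6415 ≈ 19.671 μg/mL.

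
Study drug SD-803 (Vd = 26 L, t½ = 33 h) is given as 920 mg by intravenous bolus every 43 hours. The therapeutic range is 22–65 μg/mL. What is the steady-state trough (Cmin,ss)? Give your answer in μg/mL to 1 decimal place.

τ/t½ = 43/33 ≈ 1.303, so fraction remaining f = (1/2)^(43/33) ≈ 0.4053.
At steady state, accumulation factor R = 1/(1 − e^(−kτ)) ≈ 1.6815.
Single-dose peak C₀ = D/Vd = 920/26 ≈ 35.385 μg/mL.
Cmax,ss = C₀/(1 − f) ≈ 35.385/0.5947 ≈ 59.501 μg/mL.
One interval later, Cmin,ss = Cmax,ss·e^(−kτ) ≈ 59.501 × 0.4053 ≈ 24.116 μg/mL.
Trough 24.1 μg/mL vs MEC 22 μg/mL: adequate.

24.1 μg/mL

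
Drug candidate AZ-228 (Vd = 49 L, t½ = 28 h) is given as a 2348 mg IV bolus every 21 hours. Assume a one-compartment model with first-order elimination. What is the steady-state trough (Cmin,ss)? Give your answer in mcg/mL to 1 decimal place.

Over one 21-h interval, 21/28 ≈ 0.75 half-lives elapse, leaving f ≈ 0.5946 of each dose.
At steady state, accumulation factor R = 1/(1 − e^(−kτ)) ≈ 2.4667.
Each bolus raises the concentration by D/Vd = 2348/49 ≈ 47.918 mcg/mL.
Cmax,ss = C₀/(1 − f) ≈ 47.918/0.4054 ≈ 118.199 mcg/mL.
One interval later, Cmin,ss = Cmax,ss·e^(−kτ) ≈ 118.199 × 0.5946 ≈ 70.281 mcg/mL.

70.3 mcg/mL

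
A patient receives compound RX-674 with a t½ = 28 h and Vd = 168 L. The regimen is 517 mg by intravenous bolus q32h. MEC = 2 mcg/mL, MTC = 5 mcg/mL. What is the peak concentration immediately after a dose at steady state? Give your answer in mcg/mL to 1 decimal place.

Over one 32-h interval, 32/28 ≈ 1.1429 half-lives elapse, leaving f ≈ 0.4529 of each dose.
At steady state, accumulation factor R = 1/(1 − e^(−kτ)) ≈ 1.8278.
Single-dose peak C₀ = D/Vd = 517/168 ≈ 3.077 mcg/mL.
Steady-state peak Cmax,ss = C₀·R ≈ 3.077 × 1.8278 ≈ 5.624 mcg/mL.
Peak 5.6 mcg/mL vs MTC 5 mcg/mL: exceeds toxic threshold.

5.6 mcg/mL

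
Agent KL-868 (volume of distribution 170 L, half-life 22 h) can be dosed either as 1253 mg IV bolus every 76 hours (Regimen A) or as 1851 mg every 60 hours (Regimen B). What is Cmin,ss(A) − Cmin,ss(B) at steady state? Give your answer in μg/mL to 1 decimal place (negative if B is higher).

Regimen A: f = (1/2)^(76/22) ≈ 0.0912; Cmin,ss = (1253/170)·f/(1−f) ≈ 0.740 μg/mL.
Regimen B: f = (1/2)^(60/22) ≈ 0.1510; Cmin,ss = (1851/170)·f/(1−f) ≈ 1.937 μg/mL.
Difference ≈ 0.740 − 1.937 ≈ -1.197 μg/mL.

-1.2 μg/mL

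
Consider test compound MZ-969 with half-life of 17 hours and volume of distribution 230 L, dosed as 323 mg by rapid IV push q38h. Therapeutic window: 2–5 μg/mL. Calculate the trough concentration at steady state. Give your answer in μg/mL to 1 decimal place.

0.4 μg/mL

k = ln2/t½ = ln2/17 ≈ 0.040773 h⁻¹; fraction remaining f = e^(−kτ) = e^(−0.040773×38) ≈ 0.2124.
At steady state, accumulation factor R = 1/(1 − e^(−kτ)) ≈ 1.2697.
Each bolus raises the concentration by D/Vd = 323/230 ≈ 1.404 μg/mL.
Cmax,ss = C₀/(1 − f) ≈ 1.404/0.7876 ≈ 1.783 μg/mL.
Steady-state trough Cmin,ss = Cmax,ss·f ≈ 1.783 × 0.2124 ≈ 0.379 μg/mL.
Trough 0.4 μg/mL vs MEC 2 μg/mL: subtherapeutic.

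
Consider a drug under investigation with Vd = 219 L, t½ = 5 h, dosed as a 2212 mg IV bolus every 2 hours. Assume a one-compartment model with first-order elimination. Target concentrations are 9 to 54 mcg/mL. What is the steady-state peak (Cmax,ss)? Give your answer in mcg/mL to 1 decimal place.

41.7 mcg/mL

Over one 2-h interval, 2/5 ≈ 0.4 half-lives elapse, leaving f ≈ 0.7579 of each dose.
Accumulation ratio R = 1/(1 − f) ≈ 1/0.2421 ≈ 4.1305.
Single-dose peak C₀ = D/Vd = 2212/219 ≈ 10.100 mcg/mL.
Steady-state peak Cmax,ss = C₀·R ≈ 10.100 × 4.1305 ≈ 41.718 mcg/mL.
Peak 41.7 mcg/mL vs MTC 54 mcg/mL: below toxic threshold.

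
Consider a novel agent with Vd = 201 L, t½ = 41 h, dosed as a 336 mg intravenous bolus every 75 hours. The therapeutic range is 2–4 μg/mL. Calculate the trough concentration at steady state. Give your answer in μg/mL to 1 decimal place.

0.7 μg/mL

k = ln2/t½ = ln2/41 ≈ 0.016906 h⁻¹; fraction remaining f = e^(−kτ) = e^(−0.016906×75) ≈ 0.2814.
Accumulation ratio R = 1/(1 − f) ≈ 1/0.7186 ≈ 1.3916.
Single-dose peak C₀ = D/Vd = 336/201 ≈ 1.672 μg/mL.
Steady-state peak Cmax,ss = C₀·R ≈ 1.672 × 1.3916 ≈ 2.327 μg/mL.
Steady-state trough Cmin,ss = Cmax,ss·f ≈ 2.327 × 0.2814 ≈ 0.655 μg/mL.
Trough 0.7 μg/mL vs MEC 2 μg/mL: subtherapeutic.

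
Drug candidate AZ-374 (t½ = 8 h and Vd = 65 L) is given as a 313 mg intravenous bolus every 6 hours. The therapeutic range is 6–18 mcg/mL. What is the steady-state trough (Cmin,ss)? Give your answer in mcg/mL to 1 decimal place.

7.1 mcg/mL

τ/t½ = 6/8 ≈ 0.75, so fraction remaining f = (1/2)^(6/8) ≈ 0.5946.
Single-dose peak C₀ = D/Vd = 313/65 ≈ 4.815 mcg/mL.
Steady-state trough Cmin,ss = C₀·f/(1−f) ≈ 4.815 × 0.5946/0.4054 ≈ 7.062 mcg/mL.
Trough 7.1 mcg/mL vs MEC 6 mcg/mL: adequate.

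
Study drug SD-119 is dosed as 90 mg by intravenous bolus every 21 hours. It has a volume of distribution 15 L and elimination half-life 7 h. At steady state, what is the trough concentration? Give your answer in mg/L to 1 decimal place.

0.9 mg/L

The dosing interval is 3 half-lives, so f = 2^(−3) = 0.125.
At steady state, R = 1/(1 − 0.125) = 8/7.
Single-dose peak C₀ = D/Vd = 90/15 = 6 mg/L.
Steady-state peak Cmax,ss = C₀·R = 6 × 8/7 ≈ 6.857 mg/L.
Steady-state trough Cmin,ss = Cmax,ss·f ≈ 6.857 × 0.125 ≈ 0.857 mg/L.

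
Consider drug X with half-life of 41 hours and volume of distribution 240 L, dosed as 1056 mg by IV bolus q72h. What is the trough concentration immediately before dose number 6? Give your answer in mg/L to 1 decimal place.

1.8 mg/L

f = (1/2)^(τ/t½) = (1/2)^(72/41) ≈ 0.2960.
C₀ = D/Vd = 1056/240 ≈ 4.400 mg/L.
Before the 6th dose, 5 doses have been given. Superposition: Cmin = C₀·(f + f² + … + f^5).
≈ 4.400 × (0.2960 + 0.0876 + 0.0259 + 0.0077 + 0.0023) ≈ 4.400 × 0.4195 ≈ 1.846 mg/L.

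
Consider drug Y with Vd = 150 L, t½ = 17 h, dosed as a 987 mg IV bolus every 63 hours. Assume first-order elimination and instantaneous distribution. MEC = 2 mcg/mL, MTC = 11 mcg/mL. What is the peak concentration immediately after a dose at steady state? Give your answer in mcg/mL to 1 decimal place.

k = ln2/t½ = ln2/17 ≈ 0.040773 h⁻¹; fraction remaining f = e^(−kτ) = e^(−0.040773×63) ≈ 0.0766.
Accumulation ratio R = 1/(1 − f) ≈ 1/0.9234 ≈ 1.0830.
Single-dose peak C₀ = D/Vd = 987/150 ≈ 6.580 mcg/mL.
Cmax,ss = C₀/(1 − f) ≈ 6.580/0.9234 ≈ 7.126 mcg/mL.
Peak 7.1 mcg/mL vs MTC 11 mcg/mL: below toxic threshold.

7.1 mcg/mL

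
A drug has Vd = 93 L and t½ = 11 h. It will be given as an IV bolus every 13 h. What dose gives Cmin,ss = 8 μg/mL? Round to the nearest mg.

τ/t½ = 13/11 ≈ 1.1818, so f = (1/2)^(13/11) ≈ 0.440796.
Cmin,ss = (D/Vd)·f/(1−f), so D = Cmin,ss·Vd·(1−f)/f.
D = 8 × 93 × (1−f)/f ≈ 8 × 93 × 1.26862 ≈ 943.85 mg.

944 mg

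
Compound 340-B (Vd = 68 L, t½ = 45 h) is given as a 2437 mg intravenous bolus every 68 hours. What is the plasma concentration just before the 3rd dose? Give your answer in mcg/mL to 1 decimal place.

f = (1/2)^(τ/t½) = (1/2)^(68/45) ≈ 0.3508.
C₀ = D/Vd = 2437/68 ≈ 35.838 mcg/mL.
Before the 3rd dose, 2 doses have been given. Superposition: Cmin = C₀·(f + f²).
≈ 35.838 × (0.3508 + 0.1231) ≈ 35.838 × 0.4739 ≈ 16.984 mcg/mL.

17.0 mcg/mL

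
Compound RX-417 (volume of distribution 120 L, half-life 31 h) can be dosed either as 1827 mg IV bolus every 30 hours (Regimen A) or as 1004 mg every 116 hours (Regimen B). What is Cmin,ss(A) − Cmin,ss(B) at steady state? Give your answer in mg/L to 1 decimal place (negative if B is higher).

15.3 mg/L

Regimen A: f = (1/2)^(30/31) ≈ 0.5113; Cmin,ss = (1827/120)·f/(1−f) ≈ 15.929 mg/L.
Regimen B: f = (1/2)^(116/31) ≈ 0.0747; Cmin,ss = (1004/120)·f/(1−f) ≈ 0.675 mg/L.
Difference ≈ 15.929 − 0.675 ≈ 15.254 mg/L.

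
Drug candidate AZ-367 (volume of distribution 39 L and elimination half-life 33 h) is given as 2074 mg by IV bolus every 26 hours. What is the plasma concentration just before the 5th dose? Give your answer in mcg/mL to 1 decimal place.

65.0 mcg/mL

f = (1/2)^(τ/t½) = (1/2)^(26/33) ≈ 0.5792.
C₀ = D/Vd = 2074/39 ≈ 53.179 mcg/mL.
Before the 5th dose, 4 doses have been given. Superposition: Cmin = C₀·(f + f² + … + f^4).
≈ 53.179 × (0.5792 + 0.3355 + 0.1943 + 0.1125) ≈ 53.179 × 1.2215 ≈ 64.958 mcg/mL.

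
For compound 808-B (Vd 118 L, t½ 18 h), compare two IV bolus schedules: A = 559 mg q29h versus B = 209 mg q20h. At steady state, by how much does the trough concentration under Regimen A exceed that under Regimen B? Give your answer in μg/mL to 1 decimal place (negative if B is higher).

0.8 μg/mL

Regimen A: f = (1/2)^(29/18) ≈ 0.3273; Cmin,ss = (559/118)·f/(1−f) ≈ 2.305 μg/mL.
Regimen B: f = (1/2)^(20/18) ≈ 0.4629; Cmin,ss = (209/118)·f/(1−f) ≈ 1.526 μg/mL.
Difference ≈ 2.305 − 1.526 ≈ 0.779 μg/mL.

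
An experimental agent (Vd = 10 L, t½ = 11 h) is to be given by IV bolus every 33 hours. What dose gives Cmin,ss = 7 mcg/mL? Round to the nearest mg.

τ/t½ = 33/11 ≈ 3, so f = (1/2)^(33/11) ≈ 0.125000.
Cmin,ss = (D/Vd)·f/(1−f), so D = Cmin,ss·Vd·(1−f)/f.
D = 7 × 10 × (1−f)/f ≈ 7 × 10 × 7.00000 ≈ 490.00 mg.

490 mg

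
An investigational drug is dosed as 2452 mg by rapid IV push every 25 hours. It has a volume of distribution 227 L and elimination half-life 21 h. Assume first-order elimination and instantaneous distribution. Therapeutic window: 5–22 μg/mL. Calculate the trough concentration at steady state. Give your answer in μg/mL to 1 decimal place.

Over one 25-h interval, 25/21 ≈ 1.1905 half-lives elapse, leaving f ≈ 0.4382 of each dose.
At steady state, accumulation factor R = 1/(1 − e^(−kτ)) ≈ 1.7800.
Single-dose peak C₀ = D/Vd = 2452/227 ≈ 10.802 μg/mL.
Steady-state peak Cmax,ss = C₀·R ≈ 10.802 × 1.7800 ≈ 19.228 μg/mL.
Steady-state trough Cmin,ss = Cmax,ss·f ≈ 19.228 × 0.4382 ≈ 8.426 μg/mL.
Trough 8.4 μg/mL vs MEC 5 μg/mL: adequate.

8.4 μg/mL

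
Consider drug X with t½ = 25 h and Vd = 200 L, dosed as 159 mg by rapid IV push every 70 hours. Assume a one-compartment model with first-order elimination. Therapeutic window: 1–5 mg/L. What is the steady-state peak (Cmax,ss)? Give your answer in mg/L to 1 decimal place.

0.9 mg/L

Over one 70-h interval, 70/25 ≈ 2.8 half-lives elapse, leaving f ≈ 0.1436 of each dose.
At steady state, accumulation factor R = 1/(1 − e^(−kτ)) ≈ 1.1677.
Single-dose peak C₀ = D/Vd = 159/200 ≈ 0.795 mg/L.
Cmax,ss = C₀/(1 − f) ≈ 0.795/0.8564 ≈ 0.928 mg/L.
Peak 0.9 mg/L vs MTC 5 mg/L: below toxic threshold.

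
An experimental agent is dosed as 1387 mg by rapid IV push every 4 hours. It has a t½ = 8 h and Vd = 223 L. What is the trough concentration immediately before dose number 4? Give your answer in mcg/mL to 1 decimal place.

f = (1/2)^(τ/t½) = (1/2)^(4/8) ≈ 0.7071.
C₀ = D/Vd = 1387/223 ≈ 6.220 mcg/mL.
Before the 4th dose, 3 doses have been given. Superposition: Cmin = C₀·(f + f² + … + f^3).
≈ 6.220 × (0.7071 + 0.5000 + 0.3535) ≈ 6.220 × 1.5606 ≈ 9.707 mcg/mL.

9.7 mcg/mL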